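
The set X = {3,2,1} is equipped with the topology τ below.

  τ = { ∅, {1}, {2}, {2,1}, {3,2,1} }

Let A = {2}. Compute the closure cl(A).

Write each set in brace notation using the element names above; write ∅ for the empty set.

complement {3,1}; its interior {1}; cl(A) = X∖{1} = {3,2}

{3,2}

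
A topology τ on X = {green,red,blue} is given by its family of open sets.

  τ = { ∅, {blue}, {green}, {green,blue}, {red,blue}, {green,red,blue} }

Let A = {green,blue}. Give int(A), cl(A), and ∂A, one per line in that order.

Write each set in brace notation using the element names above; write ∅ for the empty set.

interior: largest open inside A is {green,blue} (from ∅, {blue}, {green}, {green,blue})
cl via duality: int({red}) = ∅, so X∖∅ = {green,red,blue}
cl∖int = {red}

int(A) = {green,blue}
cl(A)  = {green,red,blue}
∂A     = {red}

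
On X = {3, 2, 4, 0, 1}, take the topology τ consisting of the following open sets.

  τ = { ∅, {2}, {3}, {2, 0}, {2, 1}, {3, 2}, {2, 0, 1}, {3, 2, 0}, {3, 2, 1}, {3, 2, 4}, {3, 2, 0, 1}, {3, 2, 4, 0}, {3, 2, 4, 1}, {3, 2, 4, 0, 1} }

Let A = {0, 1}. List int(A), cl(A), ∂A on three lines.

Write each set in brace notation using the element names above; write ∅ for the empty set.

opens ⊆ A: ∅; union → int = ∅
complement {3, 2, 4}; its interior {3, 2, 4}; cl(A) = X∖{3, 2, 4} = {0, 1}
boundary = {0, 1} ∖ ∅ = {0, 1}

int(A) = ∅
cl(A)  = {0, 1}
∂A     = {0, 1}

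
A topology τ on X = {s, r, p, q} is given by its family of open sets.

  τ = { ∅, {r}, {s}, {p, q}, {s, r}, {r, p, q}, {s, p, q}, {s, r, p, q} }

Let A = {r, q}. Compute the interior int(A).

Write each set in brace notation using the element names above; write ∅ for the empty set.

U open, U⊆A: ∅, {r}. int(A) = ⋃ = {r}

{r}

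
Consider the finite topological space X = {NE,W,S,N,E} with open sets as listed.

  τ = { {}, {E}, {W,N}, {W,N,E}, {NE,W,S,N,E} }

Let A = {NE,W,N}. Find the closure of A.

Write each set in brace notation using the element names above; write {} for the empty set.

{NE,W,S,N}

closure: X∖int(X∖A) = X∖{E} = {NE,W,S,N}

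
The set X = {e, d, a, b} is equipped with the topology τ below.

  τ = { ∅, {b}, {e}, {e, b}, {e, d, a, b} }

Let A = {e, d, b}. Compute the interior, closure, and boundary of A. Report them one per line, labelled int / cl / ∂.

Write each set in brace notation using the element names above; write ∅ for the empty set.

int(A) = {e, b}
cl(A)  = {e, d, a, b}
∂A     = {d, a}

open subsets of A: ∅, {e}, {b}, {e, b}; so int(A) = {e, b}
closure: X∖int(X∖A) = X∖∅ = {e, d, a, b}
∂A = {e, d, a, b} minus {e, b} = {d, a}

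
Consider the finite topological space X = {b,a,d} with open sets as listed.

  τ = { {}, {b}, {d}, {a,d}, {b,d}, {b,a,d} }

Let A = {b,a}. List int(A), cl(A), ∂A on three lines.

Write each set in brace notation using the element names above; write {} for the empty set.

int(A) = {b}
cl(A)  = {b,a}
∂A     = {a}

opens ⊆ A: {}, {b}; union → int = {b}
complement {d}; its interior {d}; cl(A) = X∖{d} = {b,a}
boundary = {b,a} ∖ {b} = {a}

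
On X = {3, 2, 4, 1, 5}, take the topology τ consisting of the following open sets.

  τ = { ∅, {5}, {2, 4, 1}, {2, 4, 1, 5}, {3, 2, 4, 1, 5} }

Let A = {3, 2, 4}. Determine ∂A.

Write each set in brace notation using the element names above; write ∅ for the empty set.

interior: largest open inside A is ∅ (from ∅)
cl via duality: int({1, 5}) = {5}, so X∖{5} = {3, 2, 4, 1}
cl∖int = {3, 2, 4, 1}

{3, 2, 4, 1}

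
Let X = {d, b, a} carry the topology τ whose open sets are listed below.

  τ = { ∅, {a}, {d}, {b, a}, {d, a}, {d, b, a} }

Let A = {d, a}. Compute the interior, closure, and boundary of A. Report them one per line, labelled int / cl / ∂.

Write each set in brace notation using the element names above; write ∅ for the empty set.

int(A) = {d, a}
cl(A)  = {d, b, a}
∂A     = {b}

interior: largest open inside A is {d, a} (from ∅, {d}, {a}, {d, a})
cl via duality: int({b}) = ∅, so X∖∅ = {d, b, a}
cl∖int = {b}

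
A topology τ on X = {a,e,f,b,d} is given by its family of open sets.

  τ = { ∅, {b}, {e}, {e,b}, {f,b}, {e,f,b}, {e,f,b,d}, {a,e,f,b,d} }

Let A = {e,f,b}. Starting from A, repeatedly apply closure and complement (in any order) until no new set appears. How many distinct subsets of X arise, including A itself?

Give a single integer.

4

closure: X∖int(X∖A) = X∖∅ = {a,e,f,b,d}
Let k=closure and c=complement:
  1. A     = {e,f,b}
  2. kA    = {a,e,f,b,d}
  3. cA    = {a,d}
  4. ckA   = ∅
— saturated at 4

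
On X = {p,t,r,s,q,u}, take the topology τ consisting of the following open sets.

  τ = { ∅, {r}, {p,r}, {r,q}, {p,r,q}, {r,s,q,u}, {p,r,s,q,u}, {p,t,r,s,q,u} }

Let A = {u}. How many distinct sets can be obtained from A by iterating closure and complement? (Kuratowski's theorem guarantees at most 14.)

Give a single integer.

cl via duality: int({p,t,r,s,q}) = {p,r,q}, so X∖{p,r,q} = {t,s,u}
Write k for closure, c for complement:
  1. A     = {u}
  2. kA    = {t,s,u}
  3. cA    = {p,t,r,s,q}
  4. ckA   = {p,r,q}
  5. kcA   = {p,t,r,s,q,u}
  6. ckcA  = ∅
applying k or c yields no new set

6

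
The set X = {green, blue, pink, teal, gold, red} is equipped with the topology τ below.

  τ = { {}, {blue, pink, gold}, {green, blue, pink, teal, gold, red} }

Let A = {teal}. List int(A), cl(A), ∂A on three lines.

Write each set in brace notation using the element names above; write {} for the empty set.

interior: largest open inside A is {} (from {})
cl via duality: int({green, blue, pink, gold, red}) = {blue, pink, gold}, so X∖{blue, pink, gold} = {green, teal, red}
cl∖int = {green, teal, red}

int(A) = {}
cl(A)  = {green, teal, red}
∂A     = {green, teal, red}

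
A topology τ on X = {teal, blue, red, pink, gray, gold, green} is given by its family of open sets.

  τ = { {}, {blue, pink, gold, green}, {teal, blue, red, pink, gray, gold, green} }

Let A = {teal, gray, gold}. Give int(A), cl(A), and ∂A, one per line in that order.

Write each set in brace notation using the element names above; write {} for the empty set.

open subsets of A: {}; so int(A) = {}
closure: X∖int(X∖A) = X∖{} = {teal, blue, red, pink, gray, gold, green}
∂A = {teal, blue, red, pink, gray, gold, green} minus {} = {teal, blue, red, pink, gray, gold, green}

int(A) = {}
cl(A)  = {teal, blue, red, pink, gray, gold, green}
∂A     = {teal, blue, red, pink, gray, gold, green}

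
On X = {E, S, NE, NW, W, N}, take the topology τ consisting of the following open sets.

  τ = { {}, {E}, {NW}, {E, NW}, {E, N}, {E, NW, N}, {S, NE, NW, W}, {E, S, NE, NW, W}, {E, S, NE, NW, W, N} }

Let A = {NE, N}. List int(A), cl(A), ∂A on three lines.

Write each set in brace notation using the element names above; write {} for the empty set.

open subsets of A: {}; so int(A) = {}
closure: X∖int(X∖A) = X∖{E, NW} = {S, NE, W, N}
∂A = {S, NE, W, N} minus {} = {S, NE, W, N}

int(A) = {}
cl(A)  = {S, NE, W, N}
∂A     = {S, NE, W, N}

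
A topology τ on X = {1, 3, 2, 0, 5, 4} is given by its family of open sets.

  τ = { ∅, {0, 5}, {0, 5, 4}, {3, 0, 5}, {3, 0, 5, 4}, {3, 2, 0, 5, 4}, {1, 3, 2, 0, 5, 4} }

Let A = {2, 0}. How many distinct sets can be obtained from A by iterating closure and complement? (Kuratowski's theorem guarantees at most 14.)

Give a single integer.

complement {1, 3, 5, 4}; its interior ∅; cl(A) = X∖∅ = {1, 3, 2, 0, 5, 4}
With k = closure, c = complement:
  1. A     = {2, 0}
  2. kA    = {1, 3, 2, 0, 5, 4}
  3. cA    = {1, 3, 5, 4}
  4. ckA   = ∅
k, c of each give nothing new

4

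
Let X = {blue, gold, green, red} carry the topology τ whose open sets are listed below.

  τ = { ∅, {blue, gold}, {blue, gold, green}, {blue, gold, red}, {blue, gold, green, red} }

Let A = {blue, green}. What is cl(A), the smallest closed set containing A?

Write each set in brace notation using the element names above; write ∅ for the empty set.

{blue, gold, green, red}

X∖A={gold, red}, int(X∖A)=∅, hence cl(A)={blue, gold, green, red}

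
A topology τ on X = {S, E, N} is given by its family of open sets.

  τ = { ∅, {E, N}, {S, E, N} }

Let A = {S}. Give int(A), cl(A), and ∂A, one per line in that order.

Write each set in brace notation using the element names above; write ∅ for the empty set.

opens ⊆ A: ∅; union → int = ∅
complement {E, N}; its interior {E, N}; cl(A) = X∖{E, N} = {S}
boundary = {S} ∖ ∅ = {S}

int(A) = ∅
cl(A)  = {S}
∂A     = {S}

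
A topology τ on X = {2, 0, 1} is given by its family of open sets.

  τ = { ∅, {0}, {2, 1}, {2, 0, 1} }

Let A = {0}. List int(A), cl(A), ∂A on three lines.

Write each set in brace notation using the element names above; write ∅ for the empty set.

int(A) = {0}
cl(A)  = {0}
∂A     = ∅

opens ⊆ A: ∅, {0}; union → int = {0}
complement {2, 1}; its interior {2, 1}; cl(A) = X∖{2, 1} = {0}
boundary = {0} ∖ {0} = ∅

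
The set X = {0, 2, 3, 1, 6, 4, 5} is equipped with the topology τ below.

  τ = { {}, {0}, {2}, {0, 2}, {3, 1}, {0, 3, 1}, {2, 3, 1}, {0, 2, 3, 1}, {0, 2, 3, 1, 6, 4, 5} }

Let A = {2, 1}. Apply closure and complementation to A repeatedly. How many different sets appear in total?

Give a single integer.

closure: X∖int(X∖A) = X∖{0} = {2, 3, 1, 6, 4, 5}
Let k=closure and c=complement:
  1. A     = {2, 1}
  2. kA    = {2, 3, 1, 6, 4, 5}
  3. cA    = {0, 3, 6, 4, 5}
  4. ckA   = {0}
  5. kcA   = {0, 3, 1, 6, 4, 5}
  6. kckA  = {0, 6, 4, 5}
  7. ckcA  = {2}
  8. ckckA = {2, 3, 1}
  9. kckcA = {2, 6, 4, 5}
  10. ckckcA = {0, 3, 1}
— saturated at 10

10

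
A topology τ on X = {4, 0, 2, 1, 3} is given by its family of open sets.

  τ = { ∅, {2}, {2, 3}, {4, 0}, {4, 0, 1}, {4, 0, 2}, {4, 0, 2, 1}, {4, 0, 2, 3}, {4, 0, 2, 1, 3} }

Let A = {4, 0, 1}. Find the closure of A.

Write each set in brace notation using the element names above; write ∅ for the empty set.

closure: X∖int(X∖A) = X∖{2, 3} = {4, 0, 1}

{4, 0, 1}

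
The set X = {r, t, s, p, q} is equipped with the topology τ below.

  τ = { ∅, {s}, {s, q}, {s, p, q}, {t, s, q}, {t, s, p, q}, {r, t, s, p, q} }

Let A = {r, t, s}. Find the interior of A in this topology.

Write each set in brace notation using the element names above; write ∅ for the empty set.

open subsets of A: ∅, {s}; so int(A) = {s}

{s}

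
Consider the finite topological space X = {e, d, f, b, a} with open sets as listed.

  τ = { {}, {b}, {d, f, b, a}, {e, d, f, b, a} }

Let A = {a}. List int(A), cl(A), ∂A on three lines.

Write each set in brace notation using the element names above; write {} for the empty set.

opens ⊆ A: {}; union → int = {}
complement {e, d, f, b}; its interior {b}; cl(A) = X∖{b} = {e, d, f, a}
boundary = {e, d, f, a} ∖ {} = {e, d, f, a}

int(A) = {}
cl(A)  = {e, d, f, a}
∂A     = {e, d, f, a}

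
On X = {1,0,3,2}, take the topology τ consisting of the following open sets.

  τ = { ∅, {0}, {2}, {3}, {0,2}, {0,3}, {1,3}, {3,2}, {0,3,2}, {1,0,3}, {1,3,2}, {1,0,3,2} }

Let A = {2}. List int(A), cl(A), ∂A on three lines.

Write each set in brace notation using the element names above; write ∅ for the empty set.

int(A) = {2}
cl(A)  = {2}
∂A     = ∅

opens ⊆ A: ∅, {2}; union → int = {2}
complement {1,0,3}; its interior {1,0,3}; cl(A) = X∖{1,0,3} = {2}
boundary = {2} ∖ {2} = ∅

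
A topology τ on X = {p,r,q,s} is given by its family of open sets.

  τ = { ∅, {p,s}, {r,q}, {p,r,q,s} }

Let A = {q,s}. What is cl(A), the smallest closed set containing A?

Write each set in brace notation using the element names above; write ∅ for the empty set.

X∖A={p,r}, int(X∖A)=∅, hence cl(A)={p,r,q,s}

{p,r,q,s}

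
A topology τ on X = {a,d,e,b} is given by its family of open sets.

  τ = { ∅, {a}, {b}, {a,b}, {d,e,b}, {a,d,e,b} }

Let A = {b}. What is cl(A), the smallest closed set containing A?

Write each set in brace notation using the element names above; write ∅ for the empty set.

{d,e,b}

cl via duality: int({a,d,e}) = {a}, so X∖{a} = {d,e,b}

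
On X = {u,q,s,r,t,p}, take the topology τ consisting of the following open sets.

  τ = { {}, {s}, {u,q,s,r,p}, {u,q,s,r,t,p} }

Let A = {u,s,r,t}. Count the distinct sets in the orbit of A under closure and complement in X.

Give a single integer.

X∖A={q,p}, int(X∖A)={}, hence cl(A)={u,q,s,r,t,p}
Orbit (k=closure, c=complement):
  1. A     = {u,s,r,t}
  2. kA    = {u,q,s,r,t,p}
  3. cA    = {q,p}
  4. ckA   = {}
  5. kcA   = {u,q,r,t,p}
  6. ckcA  = {s}
(closed under both — stop)

6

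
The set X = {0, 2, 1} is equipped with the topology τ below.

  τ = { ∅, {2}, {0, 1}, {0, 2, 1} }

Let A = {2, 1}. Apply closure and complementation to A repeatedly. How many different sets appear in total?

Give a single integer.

X∖A={0}, int(X∖A)=∅, hence cl(A)={0, 2, 1}
Orbit (k=closure, c=complement):
  1. A     = {2, 1}
  2. kA    = {0, 2, 1}
  3. cA    = {0}
  4. ckA   = ∅
  5. kcA   = {0, 1}
  6. ckcA  = {2}
(closed under both — stop)

6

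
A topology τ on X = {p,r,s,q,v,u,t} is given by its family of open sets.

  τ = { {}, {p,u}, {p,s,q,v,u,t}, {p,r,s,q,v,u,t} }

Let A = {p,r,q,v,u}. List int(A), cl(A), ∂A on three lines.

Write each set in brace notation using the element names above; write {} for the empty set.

open subsets of A: {}, {p,u}; so int(A) = {p,u}
closure: X∖int(X∖A) = X∖{} = {p,r,s,q,v,u,t}
∂A = {p,r,s,q,v,u,t} minus {p,u} = {r,s,q,v,t}

int(A) = {p,u}
cl(A)  = {p,r,s,q,v,u,t}
∂A     = {r,s,q,v,t}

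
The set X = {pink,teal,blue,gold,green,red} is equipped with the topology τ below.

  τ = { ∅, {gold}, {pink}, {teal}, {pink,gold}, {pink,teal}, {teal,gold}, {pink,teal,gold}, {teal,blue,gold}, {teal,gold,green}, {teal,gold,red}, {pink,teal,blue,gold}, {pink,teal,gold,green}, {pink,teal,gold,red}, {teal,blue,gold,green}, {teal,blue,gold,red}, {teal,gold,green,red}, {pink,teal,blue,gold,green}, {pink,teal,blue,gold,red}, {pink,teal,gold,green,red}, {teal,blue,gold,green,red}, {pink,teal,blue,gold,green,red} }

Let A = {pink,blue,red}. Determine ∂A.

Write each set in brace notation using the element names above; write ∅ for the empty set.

U open, U⊆A: ∅, {pink}. int(A) = ⋃ = {pink}
X∖A={teal,gold,green}, int(X∖A)={teal,gold,green}, hence cl(A)={pink,blue,red}
∂A: remove int from cl → {blue,red}

{blue,red}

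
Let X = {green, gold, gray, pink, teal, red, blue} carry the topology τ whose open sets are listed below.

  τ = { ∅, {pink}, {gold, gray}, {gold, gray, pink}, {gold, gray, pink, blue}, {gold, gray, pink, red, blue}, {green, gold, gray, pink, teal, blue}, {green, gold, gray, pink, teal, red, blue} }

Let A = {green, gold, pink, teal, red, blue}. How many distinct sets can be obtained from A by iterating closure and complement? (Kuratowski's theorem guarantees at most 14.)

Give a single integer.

8

closure: X∖int(X∖A) = X∖∅ = {green, gold, gray, pink, teal, red, blue}
Let k=closure and c=complement:
  1. A     = {green, gold, pink, teal, red, blue}
  2. kA    = {green, gold, gray, pink, teal, red, blue}
  3. cA    = {gray}
  4. ckA   = ∅
  5. kcA   = {green, gold, gray, teal, red, blue}
  6. ckcA  = {pink}
  7. kckcA = {green, pink, teal, red, blue}
  8. ckckcA = {gold, gray}
— saturated at 8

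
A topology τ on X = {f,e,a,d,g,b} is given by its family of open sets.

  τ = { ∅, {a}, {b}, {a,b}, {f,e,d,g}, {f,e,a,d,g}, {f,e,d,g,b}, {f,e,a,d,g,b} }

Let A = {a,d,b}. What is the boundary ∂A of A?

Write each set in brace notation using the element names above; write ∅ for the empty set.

{f,e,d,g}

U open, U⊆A: ∅, {b}, {a}, {a,b}. int(A) = ⋃ = {a,b}
X∖A={f,e,g}, int(X∖A)=∅, hence cl(A)={f,e,a,d,g,b}
∂A: remove int from cl → {f,e,d,g}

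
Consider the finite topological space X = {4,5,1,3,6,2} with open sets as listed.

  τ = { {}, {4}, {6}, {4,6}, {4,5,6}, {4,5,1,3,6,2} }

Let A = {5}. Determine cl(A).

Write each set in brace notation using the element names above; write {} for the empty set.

{5,1,3,2}

X∖A={4,1,3,6,2}, int(X∖A)={4,6}, hence cl(A)={5,1,3,2}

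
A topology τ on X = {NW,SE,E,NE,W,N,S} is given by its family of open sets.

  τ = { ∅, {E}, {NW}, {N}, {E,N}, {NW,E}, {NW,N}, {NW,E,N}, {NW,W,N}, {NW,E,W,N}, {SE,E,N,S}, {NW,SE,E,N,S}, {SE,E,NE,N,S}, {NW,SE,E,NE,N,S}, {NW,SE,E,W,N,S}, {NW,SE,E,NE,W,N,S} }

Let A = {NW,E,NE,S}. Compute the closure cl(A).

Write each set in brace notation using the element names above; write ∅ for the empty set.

X∖A={SE,W,N}, int(X∖A)={N}, hence cl(A)={NW,SE,E,NE,W,S}

{NW,SE,E,NE,W,S}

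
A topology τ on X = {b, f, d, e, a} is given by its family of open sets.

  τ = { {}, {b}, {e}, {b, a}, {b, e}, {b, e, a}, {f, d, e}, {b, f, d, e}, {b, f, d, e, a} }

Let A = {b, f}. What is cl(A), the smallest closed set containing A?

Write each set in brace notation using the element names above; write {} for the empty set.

{b, f, d, a}

cl via duality: int({d, e, a}) = {e}, so X∖{e} = {b, f, d, a}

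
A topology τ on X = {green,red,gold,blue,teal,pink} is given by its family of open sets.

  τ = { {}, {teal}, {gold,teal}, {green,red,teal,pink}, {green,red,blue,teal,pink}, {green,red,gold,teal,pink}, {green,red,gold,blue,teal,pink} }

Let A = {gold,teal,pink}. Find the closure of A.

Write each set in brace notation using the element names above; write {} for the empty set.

{green,red,gold,blue,teal,pink}

X∖A={green,red,blue}, int(X∖A)={}, hence cl(A)={green,red,gold,blue,teal,pink}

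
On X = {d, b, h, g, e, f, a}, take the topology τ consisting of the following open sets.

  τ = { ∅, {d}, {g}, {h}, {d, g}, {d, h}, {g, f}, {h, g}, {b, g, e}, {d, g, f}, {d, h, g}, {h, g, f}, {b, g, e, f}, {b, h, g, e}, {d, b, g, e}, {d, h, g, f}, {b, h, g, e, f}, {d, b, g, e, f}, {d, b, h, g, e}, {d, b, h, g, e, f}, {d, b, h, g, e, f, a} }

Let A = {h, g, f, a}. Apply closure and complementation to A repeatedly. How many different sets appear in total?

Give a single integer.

cl via duality: int({d, b, e}) = {d}, so X∖{d} = {b, h, g, e, f, a}
Write k for closure, c for complement:
  1. A     = {h, g, f, a}
  2. kA    = {b, h, g, e, f, a}
  3. cA    = {d, b, e}
  4. ckA   = {d}
  5. kcA   = {d, b, e, a}
  6. kckA  = {d, a}
  7. ckcA  = {h, g, f}
  8. ckckA = {b, h, g, e, f}
applying k or c yields no new set

8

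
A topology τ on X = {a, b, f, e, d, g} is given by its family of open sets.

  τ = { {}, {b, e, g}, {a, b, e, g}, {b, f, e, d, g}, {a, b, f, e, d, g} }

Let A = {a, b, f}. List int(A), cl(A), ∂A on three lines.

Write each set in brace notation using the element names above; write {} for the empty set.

U open, U⊆A: {}. int(A) = ⋃ = {}
X∖A={e, d, g}, int(X∖A)={}, hence cl(A)={a, b, f, e, d, g}
∂A: remove int from cl → {a, b, f, e, d, g}

int(A) = {}
cl(A)  = {a, b, f, e, d, g}
∂A     = {a, b, f, e, d, g}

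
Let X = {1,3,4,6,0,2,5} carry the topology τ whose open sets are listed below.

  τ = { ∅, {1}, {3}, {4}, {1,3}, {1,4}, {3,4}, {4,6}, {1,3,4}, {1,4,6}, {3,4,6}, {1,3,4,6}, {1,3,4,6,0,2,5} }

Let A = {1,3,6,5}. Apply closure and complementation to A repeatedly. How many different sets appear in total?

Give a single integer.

8

cl via duality: int({4,0,2}) = {4}, so X∖{4} = {1,3,6,0,2,5}
Write k for closure, c for complement:
  1. A     = {1,3,6,5}
  2. kA    = {1,3,6,0,2,5}
  3. cA    = {4,0,2}
  4. ckA   = {4}
  5. kcA   = {4,6,0,2,5}
  6. ckcA  = {1,3}
  7. kckcA = {1,3,0,2,5}
  8. ckckcA = {4,6}
applying k or c yields no new set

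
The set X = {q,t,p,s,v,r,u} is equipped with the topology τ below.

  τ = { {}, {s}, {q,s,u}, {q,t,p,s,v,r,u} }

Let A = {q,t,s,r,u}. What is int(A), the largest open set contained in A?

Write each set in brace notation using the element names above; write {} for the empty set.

opens ⊆ A: {}, {s}, {q,s,u}; union → int = {q,s,u}

{q,s,u}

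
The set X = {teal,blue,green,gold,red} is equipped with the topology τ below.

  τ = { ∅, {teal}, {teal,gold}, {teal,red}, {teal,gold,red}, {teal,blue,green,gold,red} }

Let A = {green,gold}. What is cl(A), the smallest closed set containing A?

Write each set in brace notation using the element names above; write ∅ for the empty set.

{blue,green,gold}

complement {teal,blue,red}; its interior {teal,red}; cl(A) = X∖{teal,red} = {blue,green,gold}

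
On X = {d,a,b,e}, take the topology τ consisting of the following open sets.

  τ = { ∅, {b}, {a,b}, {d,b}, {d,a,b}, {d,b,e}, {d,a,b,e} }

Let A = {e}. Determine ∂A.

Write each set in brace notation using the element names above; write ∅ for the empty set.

{e}

U open, U⊆A: ∅. int(A) = ⋃ = ∅
X∖A={d,a,b}, int(X∖A)={d,a,b}, hence cl(A)={e}
∂A: remove int from cl → {e}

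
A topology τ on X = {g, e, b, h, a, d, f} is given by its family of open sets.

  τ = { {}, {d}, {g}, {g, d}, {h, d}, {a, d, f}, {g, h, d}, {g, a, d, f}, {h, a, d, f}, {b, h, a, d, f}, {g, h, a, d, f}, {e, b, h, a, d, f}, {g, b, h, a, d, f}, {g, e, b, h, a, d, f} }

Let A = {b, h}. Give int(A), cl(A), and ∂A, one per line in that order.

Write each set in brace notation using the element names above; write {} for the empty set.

interior: largest open inside A is {} (from {})
cl via duality: int({g, e, a, d, f}) = {g, a, d, f}, so X∖{g, a, d, f} = {e, b, h}
cl∖int = {e, b, h}

int(A) = {}
cl(A)  = {e, b, h}
∂A     = {e, b, h}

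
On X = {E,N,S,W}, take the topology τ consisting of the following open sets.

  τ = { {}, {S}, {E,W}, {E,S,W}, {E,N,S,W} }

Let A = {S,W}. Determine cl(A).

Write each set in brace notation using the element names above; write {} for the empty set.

{E,N,S,W}

cl via duality: int({E,N}) = {}, so X∖{} = {E,N,S,W}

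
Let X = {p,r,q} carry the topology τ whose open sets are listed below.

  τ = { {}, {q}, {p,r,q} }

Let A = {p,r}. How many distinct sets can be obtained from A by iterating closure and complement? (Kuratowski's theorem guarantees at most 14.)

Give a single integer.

4

closure: X∖int(X∖A) = X∖{q} = {p,r}
Let k=closure and c=complement:
  1. A     = {p,r}
  2. cA    = {q}
  3. kcA   = {p,r,q}
  4. ckcA  = {}
— saturated at 4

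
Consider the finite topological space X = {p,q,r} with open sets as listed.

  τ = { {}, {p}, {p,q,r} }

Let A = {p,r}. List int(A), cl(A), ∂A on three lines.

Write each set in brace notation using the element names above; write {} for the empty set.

interior: largest open inside A is {p} (from {}, {p})
cl via duality: int({q}) = {}, so X∖{} = {p,q,r}
cl∖int = {q,r}

int(A) = {p}
cl(A)  = {p,q,r}
∂A     = {q,r}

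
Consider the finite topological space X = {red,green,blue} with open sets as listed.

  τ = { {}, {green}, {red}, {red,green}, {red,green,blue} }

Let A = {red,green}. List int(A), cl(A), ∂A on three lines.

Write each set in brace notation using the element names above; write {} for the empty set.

interior: largest open inside A is {red,green} (from {}, {red}, {green}, {red,green})
cl via duality: int({blue}) = {}, so X∖{} = {red,green,blue}
cl∖int = {blue}

int(A) = {red,green}
cl(A)  = {red,green,blue}
∂A     = {blue}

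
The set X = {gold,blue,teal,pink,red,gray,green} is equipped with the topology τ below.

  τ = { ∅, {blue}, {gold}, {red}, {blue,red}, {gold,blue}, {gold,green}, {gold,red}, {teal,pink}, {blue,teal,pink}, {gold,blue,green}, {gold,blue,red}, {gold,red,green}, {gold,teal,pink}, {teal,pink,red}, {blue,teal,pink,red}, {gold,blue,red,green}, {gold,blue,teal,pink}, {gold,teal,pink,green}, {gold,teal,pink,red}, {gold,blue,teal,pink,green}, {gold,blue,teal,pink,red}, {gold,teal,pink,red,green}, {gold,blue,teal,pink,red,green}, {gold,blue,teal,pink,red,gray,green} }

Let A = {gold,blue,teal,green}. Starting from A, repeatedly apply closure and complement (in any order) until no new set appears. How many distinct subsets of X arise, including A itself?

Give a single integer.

complement {pink,red,gray}; its interior {red}; cl(A) = X∖{red} = {gold,blue,teal,pink,gray,green}
With k = closure, c = complement:
  1. A     = {gold,blue,teal,green}
  2. kA    = {gold,blue,teal,pink,gray,green}
  3. cA    = {pink,red,gray}
  4. ckA   = {red}
  5. kcA   = {teal,pink,red,gray}
  6. kckA  = {red,gray}
  7. ckcA  = {gold,blue,green}
  8. ckckA = {gold,blue,teal,pink,green}
  9. kckcA = {gold,blue,gray,green}
  10. ckckcA = {teal,pink,red}
k, c of each give nothing new

10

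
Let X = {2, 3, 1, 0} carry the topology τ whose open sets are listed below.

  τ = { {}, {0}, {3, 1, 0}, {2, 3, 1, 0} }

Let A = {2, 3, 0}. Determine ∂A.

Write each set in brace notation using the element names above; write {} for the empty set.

U open, U⊆A: {}, {0}. int(A) = ⋃ = {0}
X∖A={1}, int(X∖A)={}, hence cl(A)={2, 3, 1, 0}
∂A: remove int from cl → {2, 3, 1}

{2, 3, 1}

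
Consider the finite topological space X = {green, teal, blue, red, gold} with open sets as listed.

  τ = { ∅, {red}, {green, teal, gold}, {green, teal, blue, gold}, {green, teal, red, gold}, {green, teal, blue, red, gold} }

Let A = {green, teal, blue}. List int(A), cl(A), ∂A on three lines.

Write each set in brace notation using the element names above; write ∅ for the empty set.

int(A) = ∅
cl(A)  = {green, teal, blue, gold}
∂A     = {green, teal, blue, gold}

interior: largest open inside A is ∅ (from ∅)
cl via duality: int({red, gold}) = {red}, so X∖{red} = {green, teal, blue, gold}
cl∖int = {green, teal, blue, gold}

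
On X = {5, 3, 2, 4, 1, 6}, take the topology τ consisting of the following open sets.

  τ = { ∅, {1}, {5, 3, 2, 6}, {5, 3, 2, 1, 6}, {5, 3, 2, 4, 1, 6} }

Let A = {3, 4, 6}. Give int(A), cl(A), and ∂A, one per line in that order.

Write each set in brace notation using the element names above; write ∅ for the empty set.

open subsets of A: ∅; so int(A) = ∅
closure: X∖int(X∖A) = X∖{1} = {5, 3, 2, 4, 6}
∂A = {5, 3, 2, 4, 6} minus ∅ = {5, 3, 2, 4, 6}

int(A) = ∅
cl(A)  = {5, 3, 2, 4, 6}
∂A     = {5, 3, 2, 4, 6}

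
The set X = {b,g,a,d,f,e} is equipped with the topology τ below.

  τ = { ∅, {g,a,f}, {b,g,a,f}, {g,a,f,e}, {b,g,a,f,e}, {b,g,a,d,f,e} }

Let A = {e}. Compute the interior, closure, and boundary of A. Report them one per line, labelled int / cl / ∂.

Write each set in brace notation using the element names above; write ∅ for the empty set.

int(A) = ∅
cl(A)  = {d,e}
∂A     = {d,e}

interior: largest open inside A is ∅ (from ∅)
cl via duality: int({b,g,a,d,f}) = {b,g,a,f}, so X∖{b,g,a,f} = {d,e}
cl∖int = {d,e}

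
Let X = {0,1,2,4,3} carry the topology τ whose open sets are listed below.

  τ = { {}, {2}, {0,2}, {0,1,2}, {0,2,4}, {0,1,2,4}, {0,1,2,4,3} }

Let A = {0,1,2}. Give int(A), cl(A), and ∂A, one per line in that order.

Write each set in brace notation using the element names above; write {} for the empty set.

opens ⊆ A: {}, {2}, {0,2}, {0,1,2}; union → int = {0,1,2}
complement {4,3}; its interior {}; cl(A) = X∖{} = {0,1,2,4,3}
boundary = {0,1,2,4,3} ∖ {0,1,2} = {4,3}

int(A) = {0,1,2}
cl(A)  = {0,1,2,4,3}
∂A     = {4,3}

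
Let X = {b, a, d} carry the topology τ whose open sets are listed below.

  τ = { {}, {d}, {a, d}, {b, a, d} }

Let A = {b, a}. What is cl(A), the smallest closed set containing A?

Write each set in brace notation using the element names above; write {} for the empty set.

complement {d}; its interior {d}; cl(A) = X∖{d} = {b, a}

{b, a}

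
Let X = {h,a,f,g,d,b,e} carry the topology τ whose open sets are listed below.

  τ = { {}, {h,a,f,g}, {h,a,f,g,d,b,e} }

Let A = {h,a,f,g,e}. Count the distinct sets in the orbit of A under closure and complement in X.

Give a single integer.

6

cl via duality: int({d,b}) = {}, so X∖{} = {h,a,f,g,d,b,e}
Write k for closure, c for complement:
  1. A     = {h,a,f,g,e}
  2. kA    = {h,a,f,g,d,b,e}
  3. cA    = {d,b}
  4. ckA   = {}
  5. kcA   = {d,b,e}
  6. ckcA  = {h,a,f,g}
applying k or c yields no new set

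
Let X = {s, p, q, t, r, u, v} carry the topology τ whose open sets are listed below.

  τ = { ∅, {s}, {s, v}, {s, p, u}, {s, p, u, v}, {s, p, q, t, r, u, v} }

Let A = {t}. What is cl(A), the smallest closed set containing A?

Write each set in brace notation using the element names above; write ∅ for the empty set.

{q, t, r}

complement {s, p, q, r, u, v}; its interior {s, p, u, v}; cl(A) = X∖{s, p, u, v} = {q, t, r}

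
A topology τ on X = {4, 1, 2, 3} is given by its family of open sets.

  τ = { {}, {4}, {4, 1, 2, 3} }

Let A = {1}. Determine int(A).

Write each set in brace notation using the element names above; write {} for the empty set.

{}

open subsets of A: {}; so int(A) = {}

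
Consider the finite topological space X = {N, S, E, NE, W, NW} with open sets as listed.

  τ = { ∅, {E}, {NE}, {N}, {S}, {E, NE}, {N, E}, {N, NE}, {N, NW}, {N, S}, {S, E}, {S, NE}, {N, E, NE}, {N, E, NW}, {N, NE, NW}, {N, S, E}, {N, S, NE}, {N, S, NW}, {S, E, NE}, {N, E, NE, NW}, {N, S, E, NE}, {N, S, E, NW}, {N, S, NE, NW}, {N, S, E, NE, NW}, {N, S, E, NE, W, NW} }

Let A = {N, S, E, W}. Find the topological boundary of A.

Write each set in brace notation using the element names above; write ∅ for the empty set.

interior: largest open inside A is {N, S, E} (from ∅, {N}, {S}, {E}, {S, E}, {N, S}, {N, E}, {N, S, E})
cl via duality: int({NE, NW}) = {NE}, so X∖{NE} = {N, S, E, W, NW}
cl∖int = {W, NW}

{W, NW}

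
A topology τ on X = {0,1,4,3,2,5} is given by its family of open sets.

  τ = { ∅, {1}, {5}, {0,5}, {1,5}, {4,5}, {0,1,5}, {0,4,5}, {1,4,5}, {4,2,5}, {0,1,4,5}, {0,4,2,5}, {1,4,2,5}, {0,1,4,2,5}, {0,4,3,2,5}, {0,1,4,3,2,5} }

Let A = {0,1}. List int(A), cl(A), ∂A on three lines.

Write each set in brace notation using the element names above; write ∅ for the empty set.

U open, U⊆A: ∅, {1}. int(A) = ⋃ = {1}
X∖A={4,3,2,5}, int(X∖A)={4,2,5}, hence cl(A)={0,1,3}
∂A: remove int from cl → {0,3}

int(A) = {1}
cl(A)  = {0,1,3}
∂A     = {0,3}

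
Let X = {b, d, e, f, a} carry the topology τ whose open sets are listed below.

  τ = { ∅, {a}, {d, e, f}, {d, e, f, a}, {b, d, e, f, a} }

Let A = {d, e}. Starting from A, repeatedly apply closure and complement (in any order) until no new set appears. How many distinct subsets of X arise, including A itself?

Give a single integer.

8

complement {b, f, a}; its interior {a}; cl(A) = X∖{a} = {b, d, e, f}
With k = closure, c = complement:
  1. A     = {d, e}
  2. kA    = {b, d, e, f}
  3. cA    = {b, f, a}
  4. ckA   = {a}
  5. kcA   = {b, d, e, f, a}
  6. kckA  = {b, a}
  7. ckcA  = ∅
  8. ckckA = {d, e, f}
k, c of each give nothing new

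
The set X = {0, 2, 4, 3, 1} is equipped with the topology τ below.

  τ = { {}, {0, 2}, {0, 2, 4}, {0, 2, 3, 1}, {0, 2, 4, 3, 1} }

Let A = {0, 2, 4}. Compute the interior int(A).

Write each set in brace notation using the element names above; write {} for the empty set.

U open, U⊆A: {}, {0, 2}, {0, 2, 4}. int(A) = ⋃ = {0, 2, 4}

{0, 2, 4}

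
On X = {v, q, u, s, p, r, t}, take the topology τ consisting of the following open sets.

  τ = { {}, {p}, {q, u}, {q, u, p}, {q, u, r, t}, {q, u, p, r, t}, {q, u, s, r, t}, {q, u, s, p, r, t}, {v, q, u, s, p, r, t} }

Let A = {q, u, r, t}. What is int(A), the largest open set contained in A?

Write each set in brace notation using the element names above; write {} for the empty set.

open subsets of A: {}, {q, u}, {q, u, r, t}; so int(A) = {q, u, r, t}

{q, u, r, t}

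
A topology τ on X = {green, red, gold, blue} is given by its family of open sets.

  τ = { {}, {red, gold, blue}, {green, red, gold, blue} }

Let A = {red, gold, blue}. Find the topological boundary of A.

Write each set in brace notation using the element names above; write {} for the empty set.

open subsets of A: {}, {red, gold, blue}; so int(A) = {red, gold, blue}
closure: X∖int(X∖A) = X∖{} = {green, red, gold, blue}
∂A = {green, red, gold, blue} minus {red, gold, blue} = {green}

{green}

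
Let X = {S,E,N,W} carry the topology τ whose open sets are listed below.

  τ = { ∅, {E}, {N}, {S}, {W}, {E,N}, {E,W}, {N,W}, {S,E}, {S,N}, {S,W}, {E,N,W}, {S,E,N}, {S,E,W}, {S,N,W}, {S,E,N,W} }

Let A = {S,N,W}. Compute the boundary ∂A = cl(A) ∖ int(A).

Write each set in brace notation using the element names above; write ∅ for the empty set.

interior: largest open inside A is {S,N,W} (from ∅, {N}, {S}, {W}, {S,N}, {N,W}, {S,W}, {S,N,W})
cl via duality: int({E}) = {E}, so X∖{E} = {S,N,W}
cl∖int = ∅

∅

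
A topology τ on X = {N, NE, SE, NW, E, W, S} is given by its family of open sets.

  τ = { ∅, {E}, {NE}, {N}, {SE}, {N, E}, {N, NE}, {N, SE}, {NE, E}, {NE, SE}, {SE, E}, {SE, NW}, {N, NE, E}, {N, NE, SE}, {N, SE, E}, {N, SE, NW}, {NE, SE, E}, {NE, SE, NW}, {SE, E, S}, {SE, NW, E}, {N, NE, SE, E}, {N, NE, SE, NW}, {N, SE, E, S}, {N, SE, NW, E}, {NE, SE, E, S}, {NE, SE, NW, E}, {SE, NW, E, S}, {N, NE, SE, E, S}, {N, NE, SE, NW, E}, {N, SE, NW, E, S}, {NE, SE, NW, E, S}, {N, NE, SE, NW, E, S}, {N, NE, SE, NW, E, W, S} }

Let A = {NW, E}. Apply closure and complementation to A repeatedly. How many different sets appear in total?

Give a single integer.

8

cl via duality: int({N, NE, SE, W, S}) = {N, NE, SE}, so X∖{N, NE, SE} = {NW, E, W, S}
Write k for closure, c for complement:
  1. A     = {NW, E}
  2. kA    = {NW, E, W, S}
  3. cA    = {N, NE, SE, W, S}
  4. ckA   = {N, NE, SE}
  5. kcA   = {N, NE, SE, NW, W, S}
  6. ckcA  = {E}
  7. kckcA = {E, W, S}
  8. ckckcA = {N, NE, SE, NW}
applying k or c yields no new set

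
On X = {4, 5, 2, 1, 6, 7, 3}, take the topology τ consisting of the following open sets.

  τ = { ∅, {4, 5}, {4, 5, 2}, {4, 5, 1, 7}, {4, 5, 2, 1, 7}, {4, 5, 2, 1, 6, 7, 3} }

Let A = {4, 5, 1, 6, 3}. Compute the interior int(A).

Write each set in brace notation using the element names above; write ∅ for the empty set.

{4, 5}

open subsets of A: ∅, {4, 5}; so int(A) = {4, 5}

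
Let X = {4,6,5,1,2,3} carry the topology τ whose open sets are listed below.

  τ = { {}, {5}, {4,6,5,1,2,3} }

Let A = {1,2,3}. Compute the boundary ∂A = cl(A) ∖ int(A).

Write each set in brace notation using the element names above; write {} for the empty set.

U open, U⊆A: {}. int(A) = ⋃ = {}
X∖A={4,6,5}, int(X∖A)={5}, hence cl(A)={4,6,1,2,3}
∂A: remove int from cl → {4,6,1,2,3}

{4,6,1,2,3}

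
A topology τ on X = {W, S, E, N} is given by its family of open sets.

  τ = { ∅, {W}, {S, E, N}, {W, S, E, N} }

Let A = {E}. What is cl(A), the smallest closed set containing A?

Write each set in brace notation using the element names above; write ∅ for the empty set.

X∖A={W, S, N}, int(X∖A)={W}, hence cl(A)={S, E, N}

{S, E, N}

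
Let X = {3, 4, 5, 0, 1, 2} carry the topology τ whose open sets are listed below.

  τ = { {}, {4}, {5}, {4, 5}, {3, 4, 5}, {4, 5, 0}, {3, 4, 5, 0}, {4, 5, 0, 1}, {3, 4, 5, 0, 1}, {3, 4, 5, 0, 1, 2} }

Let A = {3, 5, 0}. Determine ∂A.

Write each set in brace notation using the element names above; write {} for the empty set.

{3, 0, 1, 2}

open subsets of A: {}, {5}; so int(A) = {5}
closure: X∖int(X∖A) = X∖{4} = {3, 5, 0, 1, 2}
∂A = {3, 5, 0, 1, 2} minus {5} = {3, 0, 1, 2}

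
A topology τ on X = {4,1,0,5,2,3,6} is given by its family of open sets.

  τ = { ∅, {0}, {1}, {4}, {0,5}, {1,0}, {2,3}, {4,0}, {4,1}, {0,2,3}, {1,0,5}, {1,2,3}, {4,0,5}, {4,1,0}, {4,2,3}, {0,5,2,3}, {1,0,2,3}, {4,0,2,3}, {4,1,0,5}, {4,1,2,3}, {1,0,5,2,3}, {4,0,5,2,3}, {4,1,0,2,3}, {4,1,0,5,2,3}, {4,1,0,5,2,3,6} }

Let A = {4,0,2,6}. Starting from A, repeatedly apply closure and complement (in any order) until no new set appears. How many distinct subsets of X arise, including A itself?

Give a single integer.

X∖A={1,5,3}, int(X∖A)={1}, hence cl(A)={4,0,5,2,3,6}
Orbit (k=closure, c=complement):
  1. A     = {4,0,2,6}
  2. kA    = {4,0,5,2,3,6}
  3. cA    = {1,5,3}
  4. ckA   = {1}
  5. kcA   = {1,5,2,3,6}
  6. kckA  = {1,6}
  7. ckcA  = {4,0}
  8. ckckA = {4,0,5,2,3}
  9. kckcA = {4,0,5,6}
  10. ckckcA = {1,2,3}
  11. kckckcA = {1,2,3,6}
  12. ckckckcA = {4,0,5}
(closed under both — stop)

12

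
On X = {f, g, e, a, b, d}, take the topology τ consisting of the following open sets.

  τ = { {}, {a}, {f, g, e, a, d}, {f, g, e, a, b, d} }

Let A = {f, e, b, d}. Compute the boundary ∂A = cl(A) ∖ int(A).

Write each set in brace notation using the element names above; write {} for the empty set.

open subsets of A: {}; so int(A) = {}
closure: X∖int(X∖A) = X∖{a} = {f, g, e, b, d}
∂A = {f, g, e, b, d} minus {} = {f, g, e, b, d}

{f, g, e, b, d}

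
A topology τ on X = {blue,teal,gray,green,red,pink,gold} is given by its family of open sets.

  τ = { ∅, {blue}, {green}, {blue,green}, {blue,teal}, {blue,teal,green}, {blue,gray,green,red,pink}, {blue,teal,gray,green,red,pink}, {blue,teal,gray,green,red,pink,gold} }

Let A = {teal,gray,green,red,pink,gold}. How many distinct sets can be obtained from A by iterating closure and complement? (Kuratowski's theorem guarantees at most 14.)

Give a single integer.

X∖A={blue}, int(X∖A)={blue}, hence cl(A)={teal,gray,green,red,pink,gold}
Orbit (k=closure, c=complement):
  1. A     = {teal,gray,green,red,pink,gold}
  2. cA    = {blue}
  3. kcA   = {blue,teal,gray,red,pink,gold}
  4. ckcA  = {green}
  5. kckcA = {gray,green,red,pink,gold}
  6. ckckcA = {blue,teal}
(closed under both — stop)

6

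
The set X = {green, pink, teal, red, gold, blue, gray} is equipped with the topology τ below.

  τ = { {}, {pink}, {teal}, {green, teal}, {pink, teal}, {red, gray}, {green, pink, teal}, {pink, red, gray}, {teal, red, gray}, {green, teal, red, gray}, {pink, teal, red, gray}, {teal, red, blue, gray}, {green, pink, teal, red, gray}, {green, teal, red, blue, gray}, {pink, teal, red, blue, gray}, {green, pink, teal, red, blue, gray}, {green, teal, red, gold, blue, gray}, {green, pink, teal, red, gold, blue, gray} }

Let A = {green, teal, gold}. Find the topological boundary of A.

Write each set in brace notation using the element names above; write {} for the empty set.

{gold, blue}

opens ⊆ A: {}, {teal}, {green, teal}; union → int = {green, teal}
complement {pink, red, blue, gray}; its interior {pink, red, gray}; cl(A) = X∖{pink, red, gray} = {green, teal, gold, blue}
boundary = {green, teal, gold, blue} ∖ {green, teal} = {gold, blue}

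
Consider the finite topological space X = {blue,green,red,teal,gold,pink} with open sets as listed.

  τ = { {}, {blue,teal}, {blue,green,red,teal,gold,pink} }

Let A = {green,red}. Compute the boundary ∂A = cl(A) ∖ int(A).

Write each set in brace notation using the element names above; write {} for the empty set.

opens ⊆ A: {}; union → int = {}
complement {blue,teal,gold,pink}; its interior {blue,teal}; cl(A) = X∖{blue,teal} = {green,red,gold,pink}
boundary = {green,red,gold,pink} ∖ {} = {green,red,gold,pink}

{green,red,gold,pink}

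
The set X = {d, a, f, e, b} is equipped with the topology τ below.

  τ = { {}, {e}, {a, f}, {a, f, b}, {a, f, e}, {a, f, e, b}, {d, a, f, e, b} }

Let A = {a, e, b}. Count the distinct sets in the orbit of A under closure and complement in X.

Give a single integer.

closure: X∖int(X∖A) = X∖{} = {d, a, f, e, b}
Let k=closure and c=complement:
  1. A     = {a, e, b}
  2. kA    = {d, a, f, e, b}
  3. cA    = {d, f}
  4. ckA   = {}
  5. kcA   = {d, a, f, b}
  6. ckcA  = {e}
  7. kckcA = {d, e}
  8. ckckcA = {a, f, b}
— saturated at 8

8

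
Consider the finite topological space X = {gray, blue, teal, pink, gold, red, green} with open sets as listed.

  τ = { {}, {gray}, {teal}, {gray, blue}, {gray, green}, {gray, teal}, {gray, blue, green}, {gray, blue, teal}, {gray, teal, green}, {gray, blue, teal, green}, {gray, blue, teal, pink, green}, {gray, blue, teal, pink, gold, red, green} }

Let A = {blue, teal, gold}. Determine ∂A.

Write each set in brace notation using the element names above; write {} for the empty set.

{blue, pink, gold, red}

opens ⊆ A: {}, {teal}; union → int = {teal}
complement {gray, pink, red, green}; its interior {gray, green}; cl(A) = X∖{gray, green} = {blue, teal, pink, gold, red}
boundary = {blue, teal, pink, gold, red} ∖ {teal} = {blue, pink, gold, red}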